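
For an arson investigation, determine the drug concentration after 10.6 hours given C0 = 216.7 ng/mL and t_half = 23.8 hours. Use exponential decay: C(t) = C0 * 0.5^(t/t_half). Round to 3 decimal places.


Drug concentration decay:
Number of half-lives = t / t_half = 10.6 / 23.8 = 0.445378
Decay factor = 0.5^0.445378 = 0.73439187
C(t) = 216.7 * 0.73439187 = 159.143 ng/mL

159.143


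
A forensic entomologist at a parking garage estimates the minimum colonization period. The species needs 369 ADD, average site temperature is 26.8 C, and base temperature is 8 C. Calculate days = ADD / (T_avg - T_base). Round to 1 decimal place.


Insect development time:
Effective temperature = avg_temp - T_base = 26.8 - 8 = 18.8 C
Days = ADD / effective_temp = 369 / 18.8 = 19.6 days

19.6


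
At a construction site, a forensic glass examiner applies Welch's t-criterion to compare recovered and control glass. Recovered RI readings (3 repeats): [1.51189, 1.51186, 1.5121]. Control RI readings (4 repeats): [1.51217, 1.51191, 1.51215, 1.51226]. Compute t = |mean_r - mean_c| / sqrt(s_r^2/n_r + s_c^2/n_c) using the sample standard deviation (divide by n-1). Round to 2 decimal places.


Welch's t-criterion for glass RI comparison:
Recovered mean = sum / n_r = 4.53585 / 3 = 1.51195
Control mean = sum / n_c = 6.04849 / 4 = 1.5121225
Recovered sample variance s_r^2 = 1.71e-08
Control sample variance s_c^2 = 2.23583e-08
Welch SE (unpooled) = sqrt(s_r^2/n_r + s_c^2/n_c) = sqrt(5.7e-09 + 5.58958e-09) = sqrt(1.12896e-08) = 0.000106253
|mean_r - mean_c| = 0.0001725
t = 0.0001725 / 0.000106253 = 1.62

1.62


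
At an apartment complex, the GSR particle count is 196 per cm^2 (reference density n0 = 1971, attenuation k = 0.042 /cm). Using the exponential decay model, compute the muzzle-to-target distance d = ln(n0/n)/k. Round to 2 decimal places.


GSR distance calculation:
n0/n = 1971 / 196 = 10.056122
ln(n0/n) = 2.308182
d = 2.308182 / 0.042 = 54.96 cm

54.96


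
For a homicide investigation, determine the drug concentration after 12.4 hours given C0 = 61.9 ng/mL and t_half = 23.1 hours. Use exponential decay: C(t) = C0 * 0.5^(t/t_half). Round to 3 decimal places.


Drug concentration decay:
Number of half-lives = t / t_half = 12.4 / 23.1 = 0.536797
Decay factor = 0.5^0.536797 = 0.68929956
C(t) = 61.9 * 0.68929956 = 42.668 ng/mL

42.668


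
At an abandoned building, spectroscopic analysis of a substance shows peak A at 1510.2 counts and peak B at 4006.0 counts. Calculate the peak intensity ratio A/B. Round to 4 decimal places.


Spectral peak ratio:
Peak A = 1510.2 counts
Peak B = 4006.0 counts
Ratio = 1510.2 / 4006.0 = 0.3770

0.3770


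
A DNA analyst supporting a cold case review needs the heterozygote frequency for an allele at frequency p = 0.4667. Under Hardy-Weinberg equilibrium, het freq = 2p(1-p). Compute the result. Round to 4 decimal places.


Hardy-Weinberg heterozygote frequency:
q = 1 - p = 1 - 0.4667 = 0.5333
2pq = 2 * 0.4667 * 0.5333 = 0.4978

0.4978


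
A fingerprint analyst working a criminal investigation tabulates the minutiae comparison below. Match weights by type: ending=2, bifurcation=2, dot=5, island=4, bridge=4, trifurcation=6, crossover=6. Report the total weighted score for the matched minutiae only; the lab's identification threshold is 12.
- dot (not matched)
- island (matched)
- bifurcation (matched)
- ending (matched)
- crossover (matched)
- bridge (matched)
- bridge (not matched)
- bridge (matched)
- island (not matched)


Weighted minutiae match score:
  dot: not matched, +0
  island: matched, +4 (running total 4)
  bifurcation: matched, +2 (running total 6)
  ending: matched, +2 (running total 8)
  crossover: matched, +6 (running total 14)
  bridge: matched, +4 (running total 18)
  bridge: not matched, +0
  bridge: matched, +4 (running total 22)
  island: not matched, +0
Total score = 22
Threshold = 12; verdict = identification

22


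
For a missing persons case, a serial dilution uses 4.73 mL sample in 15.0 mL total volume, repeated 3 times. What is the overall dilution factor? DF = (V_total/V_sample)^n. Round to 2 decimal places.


Dilution factor calculation:
Single dilution = V_total / V_sample = 15.0 / 4.73 ≈ 3.171247
Number of dilutions = 3
Total DF = (15.0 / 4.73)^3 (full precision, rounded at the end) = 31.89

31.89


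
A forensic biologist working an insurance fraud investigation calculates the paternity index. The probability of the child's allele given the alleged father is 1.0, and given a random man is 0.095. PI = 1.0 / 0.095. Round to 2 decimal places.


Paternity Index calculation:
PI = P(allele|father) / P(allele|random)
PI = 1.0 / 0.095
PI = 10.53

10.53


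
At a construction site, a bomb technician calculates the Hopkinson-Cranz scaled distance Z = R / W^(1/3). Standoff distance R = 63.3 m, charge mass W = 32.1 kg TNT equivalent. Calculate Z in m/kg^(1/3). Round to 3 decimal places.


Scaled distance calculation:
W^(1/3) = 32.1^(1/3) = 3.178106
Z = R / W^(1/3) = 63.3 / 3.178106
Z = 19.918 m/kg^(1/3)

19.918


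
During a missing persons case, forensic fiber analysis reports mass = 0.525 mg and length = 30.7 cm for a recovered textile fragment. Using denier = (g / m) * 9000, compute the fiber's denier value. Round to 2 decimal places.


Denier calculation:
Mass in grams = 0.525 mg / 1000 = 0.000525 g
Length in meters = 30.7 cm / 100 = 0.307 m
Linear density = mass / length = 0.000525 / 0.307 = 0.0017101 g/m
Denier = (g/m) * 9000 = 0.0017101 * 9000 = 15.39

15.39


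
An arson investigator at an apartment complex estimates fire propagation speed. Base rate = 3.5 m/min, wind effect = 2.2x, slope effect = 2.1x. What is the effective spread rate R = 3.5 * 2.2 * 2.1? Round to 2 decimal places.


Fire spread rate calculation:
R = R0 * wind_factor * slope_factor
= 3.5 * 2.2 * 2.1
= 7.7 * 2.1
= 16.17 m/min

16.17


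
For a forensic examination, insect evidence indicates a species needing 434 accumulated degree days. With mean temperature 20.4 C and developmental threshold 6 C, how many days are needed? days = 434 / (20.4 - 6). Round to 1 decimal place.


Insect development time:
Effective temperature = avg_temp - T_base = 20.4 - 6 = 14.4 C
Days = ADD / effective_temp = 434 / 14.4 = 30.1 days

30.1


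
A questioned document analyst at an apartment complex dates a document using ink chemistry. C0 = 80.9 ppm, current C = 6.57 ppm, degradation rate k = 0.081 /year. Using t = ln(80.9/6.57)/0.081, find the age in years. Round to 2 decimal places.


Document age estimation:
C0/C = 80.9 / 6.57 = 12.313546
ln(C0/C) = 2.5107
t = 2.5107 / 0.081 = 31.00 years

31.00


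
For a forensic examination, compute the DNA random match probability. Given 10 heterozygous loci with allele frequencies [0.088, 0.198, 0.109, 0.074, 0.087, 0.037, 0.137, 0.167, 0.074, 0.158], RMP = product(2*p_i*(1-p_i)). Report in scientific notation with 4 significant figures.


Computing RMP for 10 loci:
Locus 1: 2 * 0.088 * 0.912 = 0.160512
Locus 2: 2 * 0.198 * 0.802 = 0.317592
Locus 3: 2 * 0.109 * 0.891 = 0.194238
Locus 4: 2 * 0.074 * 0.926 = 0.137048
Locus 5: 2 * 0.087 * 0.913 = 0.158862
Locus 6: 2 * 0.037 * 0.963 = 0.071262
Locus 7: 2 * 0.137 * 0.863 = 0.236462
Locus 8: 2 * 0.167 * 0.833 = 0.278222
Locus 9: 2 * 0.074 * 0.926 = 0.137048
Locus 10: 2 * 0.158 * 0.842 = 0.266072
RMP = 3.685e-08

3.685e-08


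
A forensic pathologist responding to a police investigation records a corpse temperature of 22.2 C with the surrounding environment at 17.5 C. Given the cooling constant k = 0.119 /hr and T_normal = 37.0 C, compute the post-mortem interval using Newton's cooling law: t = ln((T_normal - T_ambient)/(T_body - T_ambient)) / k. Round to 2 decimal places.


Using Newton's law of cooling:
t = ln((T_normal - T_ambient) / (T_body - T_ambient)) / k
T_normal - T_ambient = 19.5
T_body - T_ambient = 4.7
Ratio = 4.148936
ln(ratio) = 1.422852
t = 1.422852 / 0.119 = 11.96 hours

11.96


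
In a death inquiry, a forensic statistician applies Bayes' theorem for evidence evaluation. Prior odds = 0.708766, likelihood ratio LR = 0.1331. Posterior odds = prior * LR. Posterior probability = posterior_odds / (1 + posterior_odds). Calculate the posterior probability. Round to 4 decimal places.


Bayesian evidence evaluation:
Posterior odds = prior_odds * LR = 0.708766 * 0.1331 = 0.09433675
Posterior probability = posterior_odds / (1 + posterior_odds)
= 0.09433675 / (1 + 0.09433675)
= 0.09433675 / 1.09433675
= 0.0862

0.0862


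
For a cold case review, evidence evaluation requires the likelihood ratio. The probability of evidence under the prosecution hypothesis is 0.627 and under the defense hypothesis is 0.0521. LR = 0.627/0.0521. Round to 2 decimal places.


Likelihood ratio calculation:
LR = P(E|Hp) / P(E|Hd)
LR = 0.627 / 0.0521
LR = 12.03

12.03


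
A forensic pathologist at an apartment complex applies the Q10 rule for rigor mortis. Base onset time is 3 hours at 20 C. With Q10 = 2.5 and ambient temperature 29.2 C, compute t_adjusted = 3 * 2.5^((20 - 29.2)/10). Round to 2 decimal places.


Rigor mortis time adjustment:
Exponent = (T_ref - T_actual) / 10 = (20 - 29.2) / 10 = -0.92
Q10 factor = 2.5^-0.92 = 0.43042
t_adjusted = 3 * 0.43042 = 1.29 hours

1.29


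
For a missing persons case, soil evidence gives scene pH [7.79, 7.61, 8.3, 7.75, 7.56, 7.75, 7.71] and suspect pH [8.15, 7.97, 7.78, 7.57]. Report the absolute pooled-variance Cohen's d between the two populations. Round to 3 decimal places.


Pooled-variance Cohen's d for soil pH comparison:
Scene mean = 54.47 / 7 = 7.781429
Suspect mean = 31.47 / 4 = 7.8675
Scene sample variance s_s^2 = 0.059081
Suspect sample variance s_c^2 = 0.062158
Pooled variance = ((n_s-1)*s_s^2 + (n_c-1)*s_c^2) / (n_s + n_c - 2) = 0.060107
Pooled SD = sqrt(0.060107) = 0.245167
Mean difference = -0.086071
|d| = |-0.086071| / 0.245167 = 0.351

0.351


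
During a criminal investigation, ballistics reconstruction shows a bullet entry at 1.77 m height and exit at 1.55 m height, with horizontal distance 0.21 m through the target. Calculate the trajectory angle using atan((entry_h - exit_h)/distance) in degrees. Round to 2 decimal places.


Bullet trajectory angle:
Height difference = 1.77 - 1.55 = 0.22 m
angle = atan(0.22 / 0.21)
angle = atan(1.047619)
angle = 46.33 degrees

46.33


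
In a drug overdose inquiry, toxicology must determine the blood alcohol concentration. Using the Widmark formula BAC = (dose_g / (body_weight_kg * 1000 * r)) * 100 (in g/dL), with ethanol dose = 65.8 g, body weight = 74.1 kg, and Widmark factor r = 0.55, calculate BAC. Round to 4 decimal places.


Applying the Widmark formula:
BAC = (dose_g / (body_wt * 1000 * r)) * 100
Denominator = 74.1 * 1000 * 0.55 = 40755
BAC = (65.8 / 40755) * 100
BAC = 0.1615 g/dL

0.1615


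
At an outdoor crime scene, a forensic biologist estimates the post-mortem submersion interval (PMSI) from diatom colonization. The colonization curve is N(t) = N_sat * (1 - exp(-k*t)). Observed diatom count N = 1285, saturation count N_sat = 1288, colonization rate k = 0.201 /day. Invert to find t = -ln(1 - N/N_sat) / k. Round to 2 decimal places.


PMSI from diatom colonization curve:
N / N_sat = 1285 / 1288 = 0.997671
1 - N/N_sat = 0.002329
ln(1 - N/N_sat) = -6.062316
t = -ln(1 - N/N_sat) / k = -(-6.062316) / 0.201 = 30.16 days

30.16


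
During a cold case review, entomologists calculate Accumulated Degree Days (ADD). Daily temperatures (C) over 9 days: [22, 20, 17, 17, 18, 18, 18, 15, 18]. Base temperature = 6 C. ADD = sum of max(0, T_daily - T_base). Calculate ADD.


Computing ADD day by day:
Day 1: max(0, 22 - 6) = 16
Day 2: max(0, 20 - 6) = 14
Day 3: max(0, 17 - 6) = 11
Day 4: max(0, 17 - 6) = 11
Day 5: max(0, 18 - 6) = 12
Day 6: max(0, 18 - 6) = 12
Day 7: max(0, 18 - 6) = 12
Day 8: max(0, 15 - 6) = 9
Day 9: max(0, 18 - 6) = 12
Total ADD = 109

109


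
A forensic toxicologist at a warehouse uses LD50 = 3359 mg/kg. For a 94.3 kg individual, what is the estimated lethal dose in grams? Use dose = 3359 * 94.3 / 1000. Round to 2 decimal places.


Lethal dose calculation:
Lethal dose = LD50 * body_weight / 1000
= 3359 * 94.3 / 1000
= 316753.7 / 1000
= 316.75 g

316.75


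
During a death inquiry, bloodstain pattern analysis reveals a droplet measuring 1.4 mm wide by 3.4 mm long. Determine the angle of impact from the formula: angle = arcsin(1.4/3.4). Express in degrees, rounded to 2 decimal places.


Blood spatter impact angle calculation:
width / length = 1.4 / 3.4 = 0.411765
angle = arcsin(0.411765)
angle = 24.32 degrees

24.32


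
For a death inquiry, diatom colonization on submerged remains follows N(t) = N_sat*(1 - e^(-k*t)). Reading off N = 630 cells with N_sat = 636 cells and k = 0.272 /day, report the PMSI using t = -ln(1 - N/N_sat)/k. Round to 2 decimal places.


PMSI from diatom colonization curve:
N / N_sat = 630 / 636 = 0.990566
1 - N/N_sat = 0.009434
ln(1 - N/N_sat) = -4.663435
t = -ln(1 - N/N_sat) / k = -(-4.663435) / 0.272 = 17.14 days

17.14


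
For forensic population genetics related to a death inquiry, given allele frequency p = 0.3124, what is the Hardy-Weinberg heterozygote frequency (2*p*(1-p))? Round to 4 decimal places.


Hardy-Weinberg heterozygote frequency:
q = 1 - p = 1 - 0.3124 = 0.6876
2pq = 2 * 0.3124 * 0.6876 = 0.4296

0.4296


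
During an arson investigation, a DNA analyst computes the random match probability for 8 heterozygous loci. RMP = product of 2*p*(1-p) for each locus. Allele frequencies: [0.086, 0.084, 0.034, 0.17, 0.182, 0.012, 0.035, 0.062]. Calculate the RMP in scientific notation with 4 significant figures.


Computing RMP for 8 loci:
Locus 1: 2 * 0.086 * 0.914 = 0.157208
Locus 2: 2 * 0.084 * 0.916 = 0.153888
Locus 3: 2 * 0.034 * 0.966 = 0.065688
Locus 4: 2 * 0.17 * 0.83 = 0.2822
Locus 5: 2 * 0.182 * 0.818 = 0.297752
Locus 6: 2 * 0.012 * 0.988 = 0.023712
Locus 7: 2 * 0.035 * 0.965 = 0.06755
Locus 8: 2 * 0.062 * 0.938 = 0.116312
RMP = 2.488e-08

2.488e-08


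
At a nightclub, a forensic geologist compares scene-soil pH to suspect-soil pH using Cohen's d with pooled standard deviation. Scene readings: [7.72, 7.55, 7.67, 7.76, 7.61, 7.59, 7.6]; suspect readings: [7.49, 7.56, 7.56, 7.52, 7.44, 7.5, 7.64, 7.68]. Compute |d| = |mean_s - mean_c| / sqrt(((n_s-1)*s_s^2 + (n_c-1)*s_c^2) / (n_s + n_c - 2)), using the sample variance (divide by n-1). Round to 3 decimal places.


Pooled-variance Cohen's d for soil pH comparison:
Scene mean = 53.5 / 7 = 7.642857
Suspect mean = 60.39 / 8 = 7.54875
Scene sample variance s_s^2 = 0.00579
Suspect sample variance s_c^2 = 0.006327
Pooled variance = ((n_s-1)*s_s^2 + (n_c-1)*s_c^2) / (n_s + n_c - 2) = 0.006079
Pooled SD = sqrt(0.006079) = 0.077968
Mean difference = 0.094107
|d| = |0.094107| / 0.077968 = 1.207

1.207


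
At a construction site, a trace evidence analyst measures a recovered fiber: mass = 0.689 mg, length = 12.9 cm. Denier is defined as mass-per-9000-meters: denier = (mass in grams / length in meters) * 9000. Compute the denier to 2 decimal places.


Denier calculation:
Mass in grams = 0.689 mg / 1000 = 0.000689 g
Length in meters = 12.9 cm / 100 = 0.129 m
Linear density = mass / length = 0.000689 / 0.129 = 0.00534109 g/m
Denier = (g/m) * 9000 = 0.00534109 * 9000 = 48.07

48.07


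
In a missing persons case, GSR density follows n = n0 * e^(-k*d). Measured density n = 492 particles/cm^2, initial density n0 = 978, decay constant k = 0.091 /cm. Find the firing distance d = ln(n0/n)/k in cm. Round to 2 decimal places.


GSR distance calculation:
n0/n = 978 / 492 = 1.987805
ln(n0/n) = 0.687031
d = 0.687031 / 0.091 = 7.55 cm

7.55


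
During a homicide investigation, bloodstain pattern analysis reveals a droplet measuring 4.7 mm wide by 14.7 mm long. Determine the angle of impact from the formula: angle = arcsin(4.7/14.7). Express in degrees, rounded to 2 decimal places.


Blood spatter impact angle calculation:
width / length = 4.7 / 14.7 = 0.319728
angle = arcsin(0.319728)
angle = 18.65 degrees

18.65


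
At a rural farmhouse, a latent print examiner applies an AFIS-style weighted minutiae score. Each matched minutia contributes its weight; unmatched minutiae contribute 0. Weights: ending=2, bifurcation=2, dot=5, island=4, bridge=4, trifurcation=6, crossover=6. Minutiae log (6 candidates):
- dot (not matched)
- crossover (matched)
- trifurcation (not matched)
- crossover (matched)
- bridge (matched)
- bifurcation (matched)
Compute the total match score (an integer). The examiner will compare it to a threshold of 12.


Weighted minutiae match score:
  dot: not matched, +0
  crossover: matched, +6 (running total 6)
  trifurcation: not matched, +0
  crossover: matched, +6 (running total 12)
  bridge: matched, +4 (running total 16)
  bifurcation: matched, +2 (running total 18)
Total score = 18
Threshold = 12; verdict = identification

18


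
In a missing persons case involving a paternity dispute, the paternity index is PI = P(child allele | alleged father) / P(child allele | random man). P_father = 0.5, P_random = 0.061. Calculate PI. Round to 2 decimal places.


Paternity Index calculation:
PI = P(allele|father) / P(allele|random)
PI = 0.5 / 0.061
PI = 8.20

8.20


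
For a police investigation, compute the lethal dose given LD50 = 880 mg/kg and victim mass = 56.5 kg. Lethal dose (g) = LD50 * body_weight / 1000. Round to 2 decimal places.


Lethal dose calculation:
Lethal dose = LD50 * body_weight / 1000
= 880 * 56.5 / 1000
= 49720 / 1000
= 49.72 g

49.72


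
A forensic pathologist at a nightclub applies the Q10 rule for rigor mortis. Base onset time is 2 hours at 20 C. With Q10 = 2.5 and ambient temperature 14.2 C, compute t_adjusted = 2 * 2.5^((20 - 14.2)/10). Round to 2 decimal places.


Rigor mortis time adjustment:
Exponent = (T_ref - T_actual) / 10 = (20 - 14.2) / 10 = 0.58
Q10 factor = 2.5^0.58 = 1.7014
t_adjusted = 2 * 1.7014 = 3.40 hours

3.40


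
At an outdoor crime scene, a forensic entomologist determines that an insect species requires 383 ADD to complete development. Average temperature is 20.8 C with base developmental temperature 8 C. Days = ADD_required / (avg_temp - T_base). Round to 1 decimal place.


Insect development time:
Effective temperature = avg_temp - T_base = 20.8 - 8 = 12.8 C
Days = ADD / effective_temp = 383 / 12.8 = 29.9 days

29.9


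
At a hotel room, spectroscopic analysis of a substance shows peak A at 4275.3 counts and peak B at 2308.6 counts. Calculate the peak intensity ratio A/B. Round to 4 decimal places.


Spectral peak ratio:
Peak A = 4275.3 counts
Peak B = 2308.6 counts
Ratio = 4275.3 / 2308.6 = 1.8519

1.8519


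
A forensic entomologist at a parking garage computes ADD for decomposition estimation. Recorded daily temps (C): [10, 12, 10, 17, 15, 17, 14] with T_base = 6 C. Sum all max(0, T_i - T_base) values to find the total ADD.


Computing ADD day by day:
Day 1: max(0, 10 - 6) = 4
Day 2: max(0, 12 - 6) = 6
Day 3: max(0, 10 - 6) = 4
Day 4: max(0, 17 - 6) = 11
Day 5: max(0, 15 - 6) = 9
Day 6: max(0, 17 - 6) = 11
Day 7: max(0, 14 - 6) = 8
Total ADD = 53

53


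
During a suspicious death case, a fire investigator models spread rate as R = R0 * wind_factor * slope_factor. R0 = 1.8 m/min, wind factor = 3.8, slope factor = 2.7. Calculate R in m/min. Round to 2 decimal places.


Fire spread rate calculation:
R = R0 * wind_factor * slope_factor
= 1.8 * 3.8 * 2.7
= 6.84 * 2.7
= 18.47 m/min

18.47


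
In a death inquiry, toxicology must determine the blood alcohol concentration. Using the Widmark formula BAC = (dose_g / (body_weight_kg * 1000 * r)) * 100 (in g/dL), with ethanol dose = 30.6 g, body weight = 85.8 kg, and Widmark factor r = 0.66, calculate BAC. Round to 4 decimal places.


Applying the Widmark formula:
BAC = (dose_g / (body_wt * 1000 * r)) * 100
Denominator = 85.8 * 1000 * 0.66 = 56628
BAC = (30.6 / 56628) * 100
BAC = 0.0540 g/dL

0.0540


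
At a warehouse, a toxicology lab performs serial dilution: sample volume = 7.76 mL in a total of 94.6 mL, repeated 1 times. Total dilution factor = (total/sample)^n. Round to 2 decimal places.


Dilution factor calculation:
Single dilution = V_total / V_sample = 94.6 / 7.76 ≈ 12.190722
Number of dilutions = 1
Total DF = (94.6 / 7.76)^1 (full precision, rounded at the end) = 12.19

12.19


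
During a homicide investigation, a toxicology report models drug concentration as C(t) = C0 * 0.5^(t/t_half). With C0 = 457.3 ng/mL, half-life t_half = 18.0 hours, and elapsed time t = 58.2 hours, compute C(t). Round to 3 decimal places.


Drug concentration decay:
Number of half-lives = t / t_half = 58.2 / 18.0 = 3.233333
Decay factor = 0.5^3.233333 = 0.10633342
C(t) = 457.3 * 0.10633342 = 48.626 ng/mL

48.626


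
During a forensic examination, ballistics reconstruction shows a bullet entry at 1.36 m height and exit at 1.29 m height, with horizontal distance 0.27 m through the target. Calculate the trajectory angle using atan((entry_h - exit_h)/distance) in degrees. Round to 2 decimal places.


Bullet trajectory angle:
Height difference = 1.36 - 1.29 = 0.07 m
angle = atan(0.07 / 0.27)
angle = atan(0.259259)
angle = 14.53 degrees

14.53


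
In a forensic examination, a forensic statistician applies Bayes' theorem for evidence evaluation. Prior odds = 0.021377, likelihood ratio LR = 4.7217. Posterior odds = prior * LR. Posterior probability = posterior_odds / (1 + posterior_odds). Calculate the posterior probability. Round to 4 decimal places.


Bayesian evidence evaluation:
Posterior odds = prior_odds * LR = 0.021377 * 4.7217 = 0.1009358
Posterior probability = posterior_odds / (1 + posterior_odds)
= 0.1009358 / (1 + 0.1009358)
= 0.1009358 / 1.1009358
= 0.0917

0.0917


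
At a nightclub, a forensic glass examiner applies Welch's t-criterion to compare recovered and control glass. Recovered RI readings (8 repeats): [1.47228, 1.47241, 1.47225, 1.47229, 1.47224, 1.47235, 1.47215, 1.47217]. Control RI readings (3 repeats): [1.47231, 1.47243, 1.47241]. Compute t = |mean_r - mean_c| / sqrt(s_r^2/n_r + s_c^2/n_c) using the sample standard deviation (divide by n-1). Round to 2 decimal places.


Welch's t-criterion for glass RI comparison:
Recovered mean = sum / n_r = 11.77814 / 8 = 1.4722675
Control mean = sum / n_c = 4.41715 / 3 = 1.4723833
Recovered sample variance s_r^2 = 7.45e-09
Control sample variance s_c^2 = 4.13333e-09
Welch SE (unpooled) = sqrt(s_r^2/n_r + s_c^2/n_c) = sqrt(9.3125e-10 + 1.37778e-09) = sqrt(2.30903e-09) = 4.80524e-05
|mean_r - mean_c| = 0.000115833
t = 0.000115833 / 4.80524e-05 = 2.41

2.41


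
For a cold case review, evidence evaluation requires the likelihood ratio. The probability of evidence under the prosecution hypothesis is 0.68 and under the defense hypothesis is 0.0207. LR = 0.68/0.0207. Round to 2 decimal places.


Likelihood ratio calculation:
LR = P(E|Hp) / P(E|Hd)
LR = 0.68 / 0.0207
LR = 32.85

32.85


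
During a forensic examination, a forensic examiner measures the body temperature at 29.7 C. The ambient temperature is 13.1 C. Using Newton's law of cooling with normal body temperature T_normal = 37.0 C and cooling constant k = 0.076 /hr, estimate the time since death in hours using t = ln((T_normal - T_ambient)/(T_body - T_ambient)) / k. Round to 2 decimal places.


Using Newton's law of cooling:
t = ln((T_normal - T_ambient) / (T_body - T_ambient)) / k
T_normal - T_ambient = 23.9
T_body - T_ambient = 16.6
Ratio = 1.439759
ln(ratio) = 0.364476
t = 0.364476 / 0.076 = 4.80 hours

4.80


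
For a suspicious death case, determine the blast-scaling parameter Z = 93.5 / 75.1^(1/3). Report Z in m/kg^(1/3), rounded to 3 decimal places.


Scaled distance calculation:
W^(1/3) = 75.1^(1/3) = 4.219037
Z = R / W^(1/3) = 93.5 / 4.219037
Z = 22.161 m/kg^(1/3)

22.161


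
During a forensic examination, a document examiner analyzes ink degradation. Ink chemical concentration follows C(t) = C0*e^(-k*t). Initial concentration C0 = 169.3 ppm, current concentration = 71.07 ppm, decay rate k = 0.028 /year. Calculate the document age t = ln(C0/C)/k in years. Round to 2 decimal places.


Document age estimation:
C0/C = 169.3 / 71.07 = 2.382158
ln(C0/C) = 0.868007
t = 0.868007 / 0.028 = 31.00 years

31.00


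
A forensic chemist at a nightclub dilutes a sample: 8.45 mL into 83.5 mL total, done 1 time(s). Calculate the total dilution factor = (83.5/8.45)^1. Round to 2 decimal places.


Dilution factor calculation:
Single dilution = V_total / V_sample = 83.5 / 8.45 ≈ 9.881657
Number of dilutions = 1
Total DF = (83.5 / 8.45)^1 (full precision, rounded at the end) = 9.88

9.88


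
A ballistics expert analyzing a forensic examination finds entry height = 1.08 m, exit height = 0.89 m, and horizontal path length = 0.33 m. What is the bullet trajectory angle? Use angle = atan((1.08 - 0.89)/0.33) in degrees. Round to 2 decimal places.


Bullet trajectory angle:
Height difference = 1.08 - 0.89 = 0.19 m
angle = atan(0.19 / 0.33)
angle = atan(0.575758)
angle = 29.93 degrees

29.93


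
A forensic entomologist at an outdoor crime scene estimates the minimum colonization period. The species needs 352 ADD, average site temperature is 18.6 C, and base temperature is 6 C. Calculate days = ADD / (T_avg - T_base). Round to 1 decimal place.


Insect development time:
Effective temperature = avg_temp - T_base = 18.6 - 6 = 12.6 C
Days = ADD / effective_temp = 352 / 12.6 = 27.9 days

27.9


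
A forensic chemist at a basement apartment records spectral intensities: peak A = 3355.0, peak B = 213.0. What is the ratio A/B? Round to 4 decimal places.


Spectral peak ratio:
Peak A = 3355.0 counts
Peak B = 213.0 counts
Ratio = 3355.0 / 213.0 = 15.7512

15.7512


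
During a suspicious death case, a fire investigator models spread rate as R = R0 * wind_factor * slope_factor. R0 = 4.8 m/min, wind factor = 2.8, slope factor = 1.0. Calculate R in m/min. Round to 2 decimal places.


Fire spread rate calculation:
R = R0 * wind_factor * slope_factor
= 4.8 * 2.8 * 1.0
= 13.44 * 1.0
= 13.44 m/min

13.44


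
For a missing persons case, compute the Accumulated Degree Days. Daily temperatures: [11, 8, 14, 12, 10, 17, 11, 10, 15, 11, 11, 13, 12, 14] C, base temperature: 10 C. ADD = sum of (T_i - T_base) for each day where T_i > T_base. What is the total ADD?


Computing ADD day by day:
Day 1: max(0, 11 - 10) = 1
Day 2: max(0, 8 - 10) = 0
Day 3: max(0, 14 - 10) = 4
Day 4: max(0, 12 - 10) = 2
Day 5: max(0, 10 - 10) = 0
Day 6: max(0, 17 - 10) = 7
Day 7: max(0, 11 - 10) = 1
Day 8: max(0, 10 - 10) = 0
Day 9: max(0, 15 - 10) = 5
Day 10: max(0, 11 - 10) = 1
Day 11: max(0, 11 - 10) = 1
Day 12: max(0, 13 - 10) = 3
Day 13: max(0, 12 - 10) = 2
Day 14: max(0, 14 - 10) = 4
Total ADD = 31

31


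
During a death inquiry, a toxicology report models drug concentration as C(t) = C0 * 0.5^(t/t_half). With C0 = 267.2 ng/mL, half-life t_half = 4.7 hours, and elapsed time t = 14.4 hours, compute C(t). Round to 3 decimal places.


Drug concentration decay:
Number of half-lives = t / t_half = 14.4 / 4.7 = 3.06383
Decay factor = 0.5^3.06383 = 0.11959011
C(t) = 267.2 * 0.11959011 = 31.954 ng/mL

31.954


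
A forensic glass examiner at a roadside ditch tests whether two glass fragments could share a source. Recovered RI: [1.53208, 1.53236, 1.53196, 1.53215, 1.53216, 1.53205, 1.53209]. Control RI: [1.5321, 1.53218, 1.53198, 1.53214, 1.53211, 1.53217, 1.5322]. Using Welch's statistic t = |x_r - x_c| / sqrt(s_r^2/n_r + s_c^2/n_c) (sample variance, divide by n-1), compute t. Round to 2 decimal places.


Welch's t-criterion for glass RI comparison:
Recovered mean = sum / n_r = 10.72485 / 7 = 1.5321214
Control mean = sum / n_c = 10.72488 / 7 = 1.5321257
Recovered sample variance s_r^2 = 1.55143e-08
Control sample variance s_c^2 = 5.4619e-09
Welch SE (unpooled) = sqrt(s_r^2/n_r + s_c^2/n_c) = sqrt(2.21633e-09 + 7.80272e-10) = sqrt(2.9966e-09) = 5.47412e-05
|mean_r - mean_c| = 4.28571e-06
t = 4.28571e-06 / 5.47412e-05 = 0.08

0.08


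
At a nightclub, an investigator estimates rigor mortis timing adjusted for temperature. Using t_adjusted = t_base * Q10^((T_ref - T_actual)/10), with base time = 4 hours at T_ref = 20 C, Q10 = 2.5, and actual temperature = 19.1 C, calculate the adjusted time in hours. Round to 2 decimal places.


Rigor mortis time adjustment:
Exponent = (T_ref - T_actual) / 10 = (20 - 19.1) / 10 = 0.09
Q10 factor = 2.5^0.09 = 1.08596
t_adjusted = 4 * 1.08596 = 4.34 hours

4.34


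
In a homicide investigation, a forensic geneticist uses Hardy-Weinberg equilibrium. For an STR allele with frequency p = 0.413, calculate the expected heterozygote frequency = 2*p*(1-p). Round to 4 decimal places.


Hardy-Weinberg heterozygote frequency:
q = 1 - p = 1 - 0.413 = 0.587
2pq = 2 * 0.413 * 0.587 = 0.4849

0.4849


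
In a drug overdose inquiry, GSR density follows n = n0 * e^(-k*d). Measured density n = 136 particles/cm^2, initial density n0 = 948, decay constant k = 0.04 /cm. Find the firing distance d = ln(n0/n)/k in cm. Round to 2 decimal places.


GSR distance calculation:
n0/n = 948 / 136 = 6.970588
ln(n0/n) = 1.9417
d = 1.9417 / 0.04 = 48.54 cm

48.54


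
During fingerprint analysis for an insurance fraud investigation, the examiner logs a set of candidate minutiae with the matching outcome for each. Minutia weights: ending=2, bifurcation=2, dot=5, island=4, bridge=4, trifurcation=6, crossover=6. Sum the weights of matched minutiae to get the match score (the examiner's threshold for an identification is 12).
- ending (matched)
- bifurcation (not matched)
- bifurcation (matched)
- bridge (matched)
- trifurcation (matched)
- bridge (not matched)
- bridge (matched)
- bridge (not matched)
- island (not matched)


Weighted minutiae match score:
  ending: matched, +2 (running total 2)
  bifurcation: not matched, +0
  bifurcation: matched, +2 (running total 4)
  bridge: matched, +4 (running total 8)
  trifurcation: matched, +6 (running total 14)
  bridge: not matched, +0
  bridge: matched, +4 (running total 18)
  bridge: not matched, +0
  island: not matched, +0
Total score = 18
Threshold = 12; verdict = identification

18


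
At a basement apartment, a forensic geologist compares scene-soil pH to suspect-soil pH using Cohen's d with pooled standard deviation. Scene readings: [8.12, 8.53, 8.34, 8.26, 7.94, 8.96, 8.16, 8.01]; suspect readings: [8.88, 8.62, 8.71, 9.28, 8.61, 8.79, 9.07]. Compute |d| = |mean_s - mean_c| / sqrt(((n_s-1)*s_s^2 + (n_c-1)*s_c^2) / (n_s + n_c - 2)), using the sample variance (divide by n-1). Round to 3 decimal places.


Pooled-variance Cohen's d for soil pH comparison:
Scene mean = 66.32 / 8 = 8.29
Suspect mean = 61.96 / 7 = 8.851429
Scene sample variance s_s^2 = 0.108086
Suspect sample variance s_c^2 = 0.061314
Pooled variance = ((n_s-1)*s_s^2 + (n_c-1)*s_c^2) / (n_s + n_c - 2) = 0.086499
Pooled SD = sqrt(0.086499) = 0.294107
Mean difference = -0.561429
|d| = |-0.561429| / 0.294107 = 1.909

1.909


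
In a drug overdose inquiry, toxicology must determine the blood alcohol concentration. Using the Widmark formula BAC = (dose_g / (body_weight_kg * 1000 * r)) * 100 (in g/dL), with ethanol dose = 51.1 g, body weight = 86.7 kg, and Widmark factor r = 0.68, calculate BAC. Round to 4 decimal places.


Applying the Widmark formula:
BAC = (dose_g / (body_wt * 1000 * r)) * 100
Denominator = 86.7 * 1000 * 0.68 = 58956
BAC = (51.1 / 58956) * 100
BAC = 0.0867 g/dL

0.0867


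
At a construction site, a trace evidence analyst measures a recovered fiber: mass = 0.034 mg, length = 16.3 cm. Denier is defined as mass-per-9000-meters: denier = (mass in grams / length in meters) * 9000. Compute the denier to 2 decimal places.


Denier calculation:
Mass in grams = 0.034 mg / 1000 = 0.000034 g
Length in meters = 16.3 cm / 100 = 0.163 m
Linear density = mass / length = 0.000034 / 0.163 = 0.00020859 g/m
Denier = (g/m) * 9000 = 0.00020859 * 9000 = 1.88

1.88


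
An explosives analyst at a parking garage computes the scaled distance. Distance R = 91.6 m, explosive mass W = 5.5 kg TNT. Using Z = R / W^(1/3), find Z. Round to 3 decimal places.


Scaled distance calculation:
W^(1/3) = 5.5^(1/3) = 1.765174
Z = R / W^(1/3) = 91.6 / 1.765174
Z = 51.893 m/kg^(1/3)

51.893


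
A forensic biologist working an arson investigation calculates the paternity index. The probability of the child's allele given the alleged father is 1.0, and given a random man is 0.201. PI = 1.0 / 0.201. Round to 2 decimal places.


Paternity Index calculation:
PI = P(allele|father) / P(allele|random)
PI = 1.0 / 0.201
PI = 4.98

4.98


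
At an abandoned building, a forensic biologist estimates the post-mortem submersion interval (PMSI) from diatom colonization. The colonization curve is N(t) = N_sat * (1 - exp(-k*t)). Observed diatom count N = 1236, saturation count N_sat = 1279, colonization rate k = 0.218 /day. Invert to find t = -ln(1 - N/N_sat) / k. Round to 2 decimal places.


PMSI from diatom colonization curve:
N / N_sat = 1236 / 1279 = 0.96638
1 - N/N_sat = 0.03362
ln(1 - N/N_sat) = -3.392634
t = -ln(1 - N/N_sat) / k = -(-3.392634) / 0.218 = 15.56 days

15.56


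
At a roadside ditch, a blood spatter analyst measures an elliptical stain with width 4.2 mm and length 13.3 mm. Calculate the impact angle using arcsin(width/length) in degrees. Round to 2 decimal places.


Blood spatter impact angle calculation:
width / length = 4.2 / 13.3 = 0.315789
angle = arcsin(0.315789)
angle = 18.41 degrees

18.41


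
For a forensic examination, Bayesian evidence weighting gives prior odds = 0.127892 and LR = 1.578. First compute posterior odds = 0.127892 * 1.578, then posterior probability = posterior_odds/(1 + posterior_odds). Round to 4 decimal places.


Bayesian evidence evaluation:
Posterior odds = prior_odds * LR = 0.127892 * 1.578 = 0.2018136
Posterior probability = posterior_odds / (1 + posterior_odds)
= 0.2018136 / (1 + 0.2018136)
= 0.2018136 / 1.2018136
= 0.1679

0.1679


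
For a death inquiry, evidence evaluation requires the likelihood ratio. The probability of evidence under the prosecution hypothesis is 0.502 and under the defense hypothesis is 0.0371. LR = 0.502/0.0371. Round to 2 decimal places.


Likelihood ratio calculation:
LR = P(E|Hp) / P(E|Hd)
LR = 0.502 / 0.0371
LR = 13.53

13.53


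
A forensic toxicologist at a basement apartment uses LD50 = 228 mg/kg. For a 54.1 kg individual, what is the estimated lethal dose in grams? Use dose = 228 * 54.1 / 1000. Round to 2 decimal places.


Lethal dose calculation:
Lethal dose = LD50 * body_weight / 1000
= 228 * 54.1 / 1000
= 12334.8 / 1000
= 12.33 g

12.33


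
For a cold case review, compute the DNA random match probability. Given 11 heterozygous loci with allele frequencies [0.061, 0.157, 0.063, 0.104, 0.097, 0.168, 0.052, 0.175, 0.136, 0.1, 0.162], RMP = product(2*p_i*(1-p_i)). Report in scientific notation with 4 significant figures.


Computing RMP for 11 loci:
Locus 1: 2 * 0.061 * 0.939 = 0.114558
Locus 2: 2 * 0.157 * 0.843 = 0.264702
Locus 3: 2 * 0.063 * 0.937 = 0.118062
Locus 4: 2 * 0.104 * 0.896 = 0.186368
Locus 5: 2 * 0.097 * 0.903 = 0.175182
Locus 6: 2 * 0.168 * 0.832 = 0.279552
Locus 7: 2 * 0.052 * 0.948 = 0.098592
Locus 8: 2 * 0.175 * 0.825 = 0.28875
Locus 9: 2 * 0.136 * 0.864 = 0.235008
Locus 10: 2 * 0.1 * 0.9 = 0.18
Locus 11: 2 * 0.162 * 0.838 = 0.271512
RMP = 1.068e-08

1.068e-08


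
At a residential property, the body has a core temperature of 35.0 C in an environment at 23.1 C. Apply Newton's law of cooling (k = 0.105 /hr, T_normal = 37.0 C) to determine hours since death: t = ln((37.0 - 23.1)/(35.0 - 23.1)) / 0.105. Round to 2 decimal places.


Using Newton's law of cooling:
t = ln((T_normal - T_ambient) / (T_body - T_ambient)) / k
T_normal - T_ambient = 13.9
T_body - T_ambient = 11.9
Ratio = 1.168067
ln(ratio) = 0.15535
t = 0.15535 / 0.105 = 1.48 hours

1.48


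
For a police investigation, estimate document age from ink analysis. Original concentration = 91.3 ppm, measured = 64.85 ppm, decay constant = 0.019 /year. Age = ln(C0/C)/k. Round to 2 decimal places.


Document age estimation:
C0/C = 91.3 / 64.85 = 1.407864
ln(C0/C) = 0.342074
t = 0.342074 / 0.019 = 18.00 years

18.00


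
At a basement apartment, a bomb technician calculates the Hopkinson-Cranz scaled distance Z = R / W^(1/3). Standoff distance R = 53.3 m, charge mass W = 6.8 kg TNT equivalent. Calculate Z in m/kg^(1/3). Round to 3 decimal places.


Scaled distance calculation:
W^(1/3) = 6.8^(1/3) = 1.894536
Z = R / W^(1/3) = 53.3 / 1.894536
Z = 28.134 m/kg^(1/3)

28.134


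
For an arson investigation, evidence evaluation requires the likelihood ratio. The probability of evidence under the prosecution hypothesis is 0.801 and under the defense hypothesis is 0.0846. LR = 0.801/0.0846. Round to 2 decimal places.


Likelihood ratio calculation:
LR = P(E|Hp) / P(E|Hd)
LR = 0.801 / 0.0846
LR = 9.47

9.47


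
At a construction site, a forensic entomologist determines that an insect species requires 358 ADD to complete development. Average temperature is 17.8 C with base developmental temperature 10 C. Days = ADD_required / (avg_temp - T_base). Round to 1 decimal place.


Insect development time:
Effective temperature = avg_temp - T_base = 17.8 - 10 = 7.8 C
Days = ADD / effective_temp = 358 / 7.8 = 45.9 days

45.9


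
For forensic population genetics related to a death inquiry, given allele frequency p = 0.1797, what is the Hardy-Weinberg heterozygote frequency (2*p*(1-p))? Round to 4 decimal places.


Hardy-Weinberg heterozygote frequency:
q = 1 - p = 1 - 0.1797 = 0.8203
2pq = 2 * 0.1797 * 0.8203 = 0.2948

0.2948


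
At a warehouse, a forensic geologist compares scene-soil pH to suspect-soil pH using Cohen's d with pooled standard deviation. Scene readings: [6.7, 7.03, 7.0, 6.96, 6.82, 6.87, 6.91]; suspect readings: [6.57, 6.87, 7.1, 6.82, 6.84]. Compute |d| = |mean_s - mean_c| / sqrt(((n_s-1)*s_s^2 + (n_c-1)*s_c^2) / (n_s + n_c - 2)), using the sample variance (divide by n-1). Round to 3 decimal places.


Pooled-variance Cohen's d for soil pH comparison:
Scene mean = 48.29 / 7 = 6.898571
Suspect mean = 34.2 / 5 = 6.84
Scene sample variance s_s^2 = 0.012981
Suspect sample variance s_c^2 = 0.03545
Pooled variance = ((n_s-1)*s_s^2 + (n_c-1)*s_c^2) / (n_s + n_c - 2) = 0.021969
Pooled SD = sqrt(0.021969) = 0.148219
Mean difference = 0.058571
|d| = |0.058571| / 0.148219 = 0.395

0.395


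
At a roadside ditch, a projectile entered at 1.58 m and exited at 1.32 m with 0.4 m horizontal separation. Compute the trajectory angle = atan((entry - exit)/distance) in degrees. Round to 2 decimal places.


Bullet trajectory angle:
Height difference = 1.58 - 1.32 = 0.26 m
angle = atan(0.26 / 0.4)
angle = atan(0.65)
angle = 33.02 degrees

33.02


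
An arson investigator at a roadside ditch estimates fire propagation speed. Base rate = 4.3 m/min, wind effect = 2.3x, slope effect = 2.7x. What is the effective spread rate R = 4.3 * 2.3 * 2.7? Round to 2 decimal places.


Fire spread rate calculation:
R = R0 * wind_factor * slope_factor
= 4.3 * 2.3 * 2.7
= 9.89 * 2.7
= 26.70 m/min

26.70


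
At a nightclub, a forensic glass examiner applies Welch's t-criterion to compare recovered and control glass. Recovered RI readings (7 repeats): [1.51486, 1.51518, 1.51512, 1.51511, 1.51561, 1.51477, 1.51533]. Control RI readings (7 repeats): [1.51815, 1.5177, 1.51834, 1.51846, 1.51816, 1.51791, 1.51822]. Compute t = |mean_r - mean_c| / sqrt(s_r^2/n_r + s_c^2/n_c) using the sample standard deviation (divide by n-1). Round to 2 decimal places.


Welch's t-criterion for glass RI comparison:
Recovered mean = sum / n_r = 10.60598 / 7 = 1.51514
Control mean = sum / n_c = 10.62694 / 7 = 1.5181343
Recovered sample variance s_r^2 = 7.92e-08
Control sample variance s_c^2 = 6.59286e-08
Welch SE (unpooled) = sqrt(s_r^2/n_r + s_c^2/n_c) = sqrt(1.13143e-08 + 9.41837e-09) = sqrt(2.07327e-08) = 0.000143989
|mean_r - mean_c| = 0.00299429
t = 0.00299429 / 0.000143989 = 20.80

20.80


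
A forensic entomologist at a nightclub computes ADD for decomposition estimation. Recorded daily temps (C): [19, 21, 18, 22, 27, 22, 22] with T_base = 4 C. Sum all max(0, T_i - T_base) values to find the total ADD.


Computing ADD day by day:
Day 1: max(0, 19 - 4) = 15
Day 2: max(0, 21 - 4) = 17
Day 3: max(0, 18 - 4) = 14
Day 4: max(0, 22 - 4) = 18
Day 5: max(0, 27 - 4) = 23
Day 6: max(0, 22 - 4) = 18
Day 7: max(0, 22 - 4) = 18
Total ADD = 123

123
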